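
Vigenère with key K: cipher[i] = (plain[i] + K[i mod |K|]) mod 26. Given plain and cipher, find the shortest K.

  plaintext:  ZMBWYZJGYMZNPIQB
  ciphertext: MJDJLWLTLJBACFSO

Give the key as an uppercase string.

NXCN

  i= 0: M-Z = 13 → N
  i= 1: J-M = 23 → X
  i= 2: D-B =  2 → C
  i= 3: J-W = 13 → N
  i= 4: L-Y = 13 → N
  i= 5: W-Z = 23 → X
  i= 6: L-J =  2 → C
  i= 7: T-G = 13 → N
  i= 8: L-Y = 13 → N
  i= 9: J-M = 23 → X
  i=10: B-Z =  2 → C
  i=11: A-N = 13 → N
  i=12: C-P = 13 → N
  i=13: F-I = 23 → X
  i=14: S-Q =  2 → C
  i=15: O-B = 13 → N
  shifts repeat with period 4: NXCN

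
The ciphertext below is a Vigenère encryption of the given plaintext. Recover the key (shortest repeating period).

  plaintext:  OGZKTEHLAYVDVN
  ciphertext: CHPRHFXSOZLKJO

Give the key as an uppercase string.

OBQH

  i= 0: C-O = 14 → O
  i= 1: H-G =  1 → B
  i= 2: P-Z = 16 → Q
  i= 3: R-K =  7 → H
  i= 4: H-T = 14 → O
  i= 5: F-E =  1 → B
  i= 6: X-H = 16 → Q
  i= 7: S-L =  7 → H
  i= 8: O-A = 14 → O
  i= 9: Z-Y =  1 → B
  i=10: L-V = 16 → Q
  i=11: K-D =  7 → H
  i=12: J-V = 14 → O
  i=13: O-N =  1 → B
  shifts repeat with period 4: OBQH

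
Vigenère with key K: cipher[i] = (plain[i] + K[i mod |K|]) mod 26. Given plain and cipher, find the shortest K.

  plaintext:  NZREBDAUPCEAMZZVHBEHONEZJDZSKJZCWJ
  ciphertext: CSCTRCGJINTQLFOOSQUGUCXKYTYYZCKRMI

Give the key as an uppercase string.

  i= 0: C-N = 15 → P
  i= 1: S-Z = 19 → T
  i= 2: C-R = 11 → L
  i= 3: T-E = 15 → P
  i= 4: R-B = 16 → Q
  i= 5: C-D = 25 → Z
  i= 6: G-A =  6 → G
  i= 7: J-U = 15 → P
  i= 8: I-P = 19 → T
  i= 9: N-C = 11 → L
  i=10: T-E = 15 → P
  i=11: Q-A = 16 → Q
  i=12: L-M = 25 → Z
  i=13: F-Z =  6 → G
  i=14: O-Z = 15 → P
  i=15: O-V = 19 → T
  i=16: S-H = 11 → L
  i=17: Q-B = 15 → P
  i=18: U-E = 16 → Q
  i=19: G-H = 25 → Z
  i=20: U-O =  6 → G
  i=21: C-N = 15 → P
  i=22: X-E = 19 → T
  i=23: K-Z = 11 → L
  i=24: Y-J = 15 → P
  i=25: T-D = 16 → Q
  i=26: Y-Z = 25 → Z
  i=27: Y-S =  6 → G
  i=28: Z-K = 15 → P
  i=29: C-J = 19 → T
  i=30: K-Z = 11 → L
  i=31: R-C = 15 → P
  i=32: M-W = 16 → Q
  i=33: I-J = 25 → Z
  shifts repeat with period 7: PTLPQZG

PTLPQZG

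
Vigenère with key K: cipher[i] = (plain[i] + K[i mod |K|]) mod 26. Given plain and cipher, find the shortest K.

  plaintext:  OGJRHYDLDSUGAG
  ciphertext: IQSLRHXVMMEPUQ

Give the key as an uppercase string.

UKJ

  i= 0: I-O = 20 → U
  i= 1: Q-G = 10 → K
  i= 2: S-J =  9 → J
  i= 3: L-R = 20 → U
  i= 4: R-H = 10 → K
  i= 5: H-Y =  9 → J
  i= 6: X-D = 20 → U
  i= 7: V-L = 10 → K
  i= 8: M-D =  9 → J
  i= 9: M-S = 20 → U
  i=10: E-U = 10 → K
  i=11: P-G =  9 → J
  i=12: U-A = 20 → U
  i=13: Q-G = 10 → K
  shifts repeat with period 3: UKJ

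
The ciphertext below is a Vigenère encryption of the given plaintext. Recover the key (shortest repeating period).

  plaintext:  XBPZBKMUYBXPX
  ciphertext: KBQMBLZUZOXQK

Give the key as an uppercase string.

  i= 0: K-X = 13 → N
  i= 1: B-B =  0 → A
  i= 2: Q-P =  1 → B
  i= 3: M-Z = 13 → N
  i= 4: B-B =  0 → A
  i= 5: L-K =  1 → B
  i= 6: Z-M = 13 → N
  i= 7: U-U =  0 → A
  i= 8: Z-Y =  1 → B
  i= 9: O-B = 13 → N
  i=10: X-X =  0 → A
  i=11: Q-P =  1 → B
  i=12: K-X = 13 → N
  shifts repeat with period 3: NAB

NAB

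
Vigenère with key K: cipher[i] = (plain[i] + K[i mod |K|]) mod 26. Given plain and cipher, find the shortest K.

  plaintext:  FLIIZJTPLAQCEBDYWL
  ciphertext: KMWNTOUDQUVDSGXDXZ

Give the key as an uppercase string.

  i= 0: K-F =  5 → F
  i= 1: M-L =  1 → B
  i= 2: W-I = 14 → O
  i= 3: N-I =  5 → F
  i= 4: T-Z = 20 → U
  i= 5: O-J =  5 → F
  i= 6: U-T =  1 → B
  i= 7: D-P = 14 → O
  i= 8: Q-L =  5 → F
  i= 9: U-A = 20 → U
  i=10: V-Q =  5 → F
  i=11: D-C =  1 → B
  i=12: S-E = 14 → O
  i=13: G-B =  5 → F
  i=14: X-D = 20 → U
  i=15: D-Y =  5 → F
  i=16: X-W =  1 → B
  i=17: Z-L = 14 → O
  shifts repeat with period 5: FBOFU

FBOFU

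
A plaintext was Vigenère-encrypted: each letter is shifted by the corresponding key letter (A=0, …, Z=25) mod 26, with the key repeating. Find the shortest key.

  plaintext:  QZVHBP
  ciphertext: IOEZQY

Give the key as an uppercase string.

  i= 0: I-Q = 18 → S
  i= 1: O-Z = 15 → P
  i= 2: E-V =  9 → J
  i= 3: Z-H = 18 → S
  i= 4: Q-B = 15 → P
  i= 5: Y-P =  9 → J
  shifts repeat with period 3: SPJ

SPJ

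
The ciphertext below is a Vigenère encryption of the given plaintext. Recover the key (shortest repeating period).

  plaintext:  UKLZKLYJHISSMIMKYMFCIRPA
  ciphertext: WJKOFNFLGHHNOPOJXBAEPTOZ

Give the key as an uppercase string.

  i= 0: W-U =  2 → C
  i= 1: J-K = 25 → Z
  i= 2: K-L = 25 → Z
  i= 3: O-Z = 15 → P
  i= 4: F-K = 21 → V
  i= 5: N-L =  2 → C
  i= 6: F-Y =  7 → H
  i= 7: L-J =  2 → C
  i= 8: G-H = 25 → Z
  i= 9: H-I = 25 → Z
  i=10: H-S = 15 → P
  i=11: N-S = 21 → V
  i=12: O-M =  2 → C
  i=13: P-I =  7 → H
  i=14: O-M =  2 → C
  i=15: J-K = 25 → Z
  i=16: X-Y = 25 → Z
  i=17: B-M = 15 → P
  i=18: A-F = 21 → V
  i=19: E-C =  2 → C
  i=20: P-I =  7 → H
  i=21: T-R =  2 → C
  i=22: O-P = 25 → Z
  i=23: Z-A = 25 → Z
  shifts repeat with period 7: CZZPVCH

CZZPVCH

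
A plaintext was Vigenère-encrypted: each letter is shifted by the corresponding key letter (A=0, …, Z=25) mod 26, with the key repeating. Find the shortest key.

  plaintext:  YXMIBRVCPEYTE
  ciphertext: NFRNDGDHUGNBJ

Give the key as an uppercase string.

PIFFC

  i= 0: N-Y = 15 → P
  i= 1: F-X =  8 → I
  i= 2: R-M =  5 → F
  i= 3: N-I =  5 → F
  i= 4: D-B =  2 → C
  i= 5: G-R = 15 → P
  i= 6: D-V =  8 → I
  i= 7: H-C =  5 → F
  i= 8: U-P =  5 → F
  i= 9: G-E =  2 → C
  i=10: N-Y = 15 → P
  i=11: B-T =  8 → I
  i=12: J-E =  5 → F
  shifts repeat with period 5: PIFFC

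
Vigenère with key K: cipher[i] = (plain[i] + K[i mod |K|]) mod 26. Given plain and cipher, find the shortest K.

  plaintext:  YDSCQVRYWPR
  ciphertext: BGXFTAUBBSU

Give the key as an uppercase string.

  i= 0: B-Y =  3 → D
  i= 1: G-D =  3 → D
  i= 2: X-S =  5 → F
  i= 3: F-C =  3 → D
  i= 4: T-Q =  3 → D
  i= 5: A-V =  5 → F
  i= 6: U-R =  3 → D
  i= 7: B-Y =  3 → D
  i= 8: B-W =  5 → F
  i= 9: S-P =  3 → D
  i=10: U-R =  3 → D
  shifts repeat with period 3: DDF

DDF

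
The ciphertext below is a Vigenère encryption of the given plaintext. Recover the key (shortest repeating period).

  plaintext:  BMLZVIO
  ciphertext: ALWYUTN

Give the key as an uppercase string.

  i= 0: A-B = 25 → Z
  i= 1: L-M = 25 → Z
  i= 2: W-L = 11 → L
  i= 3: Y-Z = 25 → Z
  i= 4: U-V = 25 → Z
  i= 5: T-I = 11 → L
  i= 6: N-O = 25 → Z
  shifts repeat with period 3: ZZL

ZZL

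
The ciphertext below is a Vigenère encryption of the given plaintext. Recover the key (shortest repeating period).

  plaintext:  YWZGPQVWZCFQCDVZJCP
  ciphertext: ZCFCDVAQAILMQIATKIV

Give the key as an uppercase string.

BGGWOFFU

  i= 0: Z-Y =  1 → B
  i= 1: C-W =  6 → G
  i= 2: F-Z =  6 → G
  i= 3: C-G = 22 → W
  i= 4: D-P = 14 → O
  i= 5: V-Q =  5 → F
  i= 6: A-V =  5 → F
  i= 7: Q-W = 20 → U
  i= 8: A-Z =  1 → B
  i= 9: I-C =  6 → G
  i=10: L-F =  6 → G
  i=11: M-Q = 22 → W
  i=12: Q-C = 14 → O
  i=13: I-D =  5 → F
  i=14: A-V =  5 → F
  i=15: T-Z = 20 → U
  i=16: K-J =  1 → B
  i=17: I-C =  6 → G
  i=18: V-P =  6 → G
  shifts repeat with period 8: BGGWOFFU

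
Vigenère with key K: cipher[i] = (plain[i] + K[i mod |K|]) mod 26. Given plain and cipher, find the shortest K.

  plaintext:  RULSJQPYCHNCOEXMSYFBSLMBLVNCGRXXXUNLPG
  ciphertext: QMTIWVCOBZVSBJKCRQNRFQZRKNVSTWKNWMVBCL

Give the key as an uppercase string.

ZSIQNFNQ

  i= 0: Q-R = 25 → Z
  i= 1: M-U = 18 → S
  i= 2: T-L =  8 → I
  i= 3: I-S = 16 → Q
  i= 4: W-J = 13 → N
  i= 5: V-Q =  5 → F
  i= 6: C-P = 13 → N
  i= 7: O-Y = 16 → Q
  i= 8: B-C = 25 → Z
  i= 9: Z-H = 18 → S
  i=10: V-N =  8 → I
  i=11: S-C = 16 → Q
  i=12: B-O = 13 → N
  i=13: J-E =  5 → F
  i=14: K-X = 13 → N
  i=15: C-M = 16 → Q
  i=16: R-S = 25 → Z
  i=17: Q-Y = 18 → S
  i=18: N-F =  8 → I
  i=19: R-B = 16 → Q
  i=20: F-S = 13 → N
  i=21: Q-L =  5 → F
  i=22: Z-M = 13 → N
  i=23: R-B = 16 → Q
  i=24: K-L = 25 → Z
  i=25: N-V = 18 → S
  i=26: V-N =  8 → I
  i=27: S-C = 16 → Q
  i=28: T-G = 13 → N
  i=29: W-R =  5 → F
  i=30: K-X = 13 → N
  i=31: N-X = 16 → Q
  i=32: W-X = 25 → Z
  i=33: M-U = 18 → S
  i=34: V-N =  8 → I
  i=35: B-L = 16 → Q
  i=36: C-P = 13 → N
  i=37: L-G =  5 → F
  shifts repeat with period 8: ZSIQNFNQ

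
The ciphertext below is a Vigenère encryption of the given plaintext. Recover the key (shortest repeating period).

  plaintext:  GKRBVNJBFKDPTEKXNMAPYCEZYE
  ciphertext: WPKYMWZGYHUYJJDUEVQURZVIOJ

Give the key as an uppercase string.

QFTXRJ

  i= 0: W-G = 16 → Q
  i= 1: P-K =  5 → F
  i= 2: K-R = 19 → T
  i= 3: Y-B = 23 → X
  i= 4: M-V = 17 → R
  i= 5: W-N =  9 → J
  i= 6: Z-J = 16 → Q
  i= 7: G-B =  5 → F
  i= 8: Y-F = 19 → T
  i= 9: H-K = 23 → X
  i=10: U-D = 17 → R
  i=11: Y-P =  9 → J
  i=12: J-T = 16 → Q
  i=13: J-E =  5 → F
  i=14: D-K = 19 → T
  i=15: U-X = 23 → X
  i=16: E-N = 17 → R
  i=17: V-M =  9 → J
  i=18: Q-A = 16 → Q
  i=19: U-P =  5 → F
  i=20: R-Y = 19 → T
  i=21: Z-C = 23 → X
  i=22: V-E = 17 → R
  i=23: I-Z =  9 → J
  i=24: O-Y = 16 → Q
  i=25: J-E =  5 → F
  shifts repeat with period 6: QFTXRJ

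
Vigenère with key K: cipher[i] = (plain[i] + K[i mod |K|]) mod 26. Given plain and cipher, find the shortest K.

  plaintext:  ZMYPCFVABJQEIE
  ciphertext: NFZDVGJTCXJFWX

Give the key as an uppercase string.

OTB

  i= 0: N-Z = 14 → O
  i= 1: F-M = 19 → T
  i= 2: Z-Y =  1 → B
  i= 3: D-P = 14 → O
  i= 4: V-C = 19 → T
  i= 5: G-F =  1 → B
  i= 6: J-V = 14 → O
  i= 7: T-A = 19 → T
  i= 8: C-B =  1 → B
  i= 9: X-J = 14 → O
  i=10: J-Q = 19 → T
  i=11: F-E =  1 → B
  i=12: W-I = 14 → O
  i=13: X-E = 19 → T
  shifts repeat with period 3: OTB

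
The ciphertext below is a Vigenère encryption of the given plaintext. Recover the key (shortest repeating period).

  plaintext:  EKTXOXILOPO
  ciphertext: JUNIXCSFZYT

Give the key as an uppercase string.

  i= 0: J-E =  5 → F
  i= 1: U-K = 10 → K
  i= 2: N-T = 20 → U
  i= 3: I-X = 11 → L
  i= 4: X-O =  9 → J
  i= 5: C-X =  5 → F
  i= 6: S-I = 10 → K
  i= 7: F-L = 20 → U
  i= 8: Z-O = 11 → L
  i= 9: Y-P =  9 → J
  i=10: T-O =  5 → F
  shifts repeat with period 5: FKULJ

FKULJ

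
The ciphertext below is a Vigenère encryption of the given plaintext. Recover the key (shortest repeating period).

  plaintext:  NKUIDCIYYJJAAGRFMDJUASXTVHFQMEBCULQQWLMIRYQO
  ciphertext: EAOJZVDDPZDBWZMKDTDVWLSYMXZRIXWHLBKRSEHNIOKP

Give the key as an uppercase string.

RQUBWTVF

  i= 0: E-N = 17 → R
  i= 1: A-K = 16 → Q
  i= 2: O-U = 20 → U
  i= 3: J-I =  1 → B
  i= 4: Z-D = 22 → W
  i= 5: V-C = 19 → T
  i= 6: D-I = 21 → V
  i= 7: D-Y =  5 → F
  i= 8: P-Y = 17 → R
  i= 9: Z-J = 16 → Q
  i=10: D-J = 20 → U
  i=11: B-A =  1 → B
  i=12: W-A = 22 → W
  i=13: Z-G = 19 → T
  i=14: M-R = 21 → V
  i=15: K-F =  5 → F
  i=16: D-M = 17 → R
  i=17: T-D = 16 → Q
  i=18: D-J = 20 → U
  i=19: V-U =  1 → B
  i=20: W-A = 22 → W
  i=21: L-S = 19 → T
  i=22: S-X = 21 → V
  i=23: Y-T =  5 → F
  i=24: M-V = 17 → R
  i=25: X-H = 16 → Q
  i=26: Z-F = 20 → U
  i=27: R-Q =  1 → B
  i=28: I-M = 22 → W
  i=29: X-E = 19 → T
  i=30: W-B = 21 → V
  i=31: H-C =  5 → F
  i=32: L-U = 17 → R
  i=33: B-L = 16 → Q
  i=34: K-Q = 20 → U
  i=35: R-Q =  1 → B
  i=36: S-W = 22 → W
  i=37: E-L = 19 → T
  i=38: H-M = 21 → V
  i=39: N-I =  5 → F
  i=40: I-R = 17 → R
  i=41: O-Y = 16 → Q
  i=42: K-Q = 20 → U
  i=43: P-O =  1 → B
  shifts repeat with period 8: RQUBWTVF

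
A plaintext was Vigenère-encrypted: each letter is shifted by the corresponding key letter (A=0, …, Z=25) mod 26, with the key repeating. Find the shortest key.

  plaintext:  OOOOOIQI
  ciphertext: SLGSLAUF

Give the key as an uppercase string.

  i= 0: S-O =  4 → E
  i= 1: L-O = 23 → X
  i= 2: G-O = 18 → S
  i= 3: S-O =  4 → E
  i= 4: L-O = 23 → X
  i= 5: A-I = 18 → S
  i= 6: U-Q =  4 → E
  i= 7: F-I = 23 → X
  shifts repeat with period 3: EXS

EXS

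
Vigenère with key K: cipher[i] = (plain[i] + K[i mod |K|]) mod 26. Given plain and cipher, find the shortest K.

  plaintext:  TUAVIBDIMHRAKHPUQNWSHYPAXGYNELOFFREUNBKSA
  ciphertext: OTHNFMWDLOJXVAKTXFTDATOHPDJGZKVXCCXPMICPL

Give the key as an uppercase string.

  i= 0: O-T = 21 → V
  i= 1: T-U = 25 → Z
  i= 2: H-A =  7 → H
  i= 3: N-V = 18 → S
  i= 4: F-I = 23 → X
  i= 5: M-B = 11 → L
  i= 6: W-D = 19 → T
  i= 7: D-I = 21 → V
  i= 8: L-M = 25 → Z
  i= 9: O-H =  7 → H
  i=10: J-R = 18 → S
  i=11: X-A = 23 → X
  i=12: V-K = 11 → L
  i=13: A-H = 19 → T
  i=14: K-P = 21 → V
  i=15: T-U = 25 → Z
  i=16: X-Q =  7 → H
  i=17: F-N = 18 → S
  i=18: T-W = 23 → X
  i=19: D-S = 11 → L
  i=20: A-H = 19 → T
  i=21: T-Y = 21 → V
  i=22: O-P = 25 → Z
  i=23: H-A =  7 → H
  i=24: P-X = 18 → S
  i=25: D-G = 23 → X
  i=26: J-Y = 11 → L
  i=27: G-N = 19 → T
  i=28: Z-E = 21 → V
  i=29: K-L = 25 → Z
  i=30: V-O =  7 → H
  i=31: X-F = 18 → S
  i=32: C-F = 23 → X
  i=33: C-R = 11 → L
  i=34: X-E = 19 → T
  i=35: P-U = 21 → V
  i=36: M-N = 25 → Z
  i=37: I-B =  7 → H
  i=38: C-K = 18 → S
  i=39: P-S = 23 → X
  i=40: L-A = 11 → L
  shifts repeat with period 7: VZHSXLT

VZHSXLT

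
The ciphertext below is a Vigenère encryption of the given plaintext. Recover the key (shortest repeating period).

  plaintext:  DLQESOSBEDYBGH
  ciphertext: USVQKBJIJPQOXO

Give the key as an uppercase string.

RHFMSN

  i= 0: U-D = 17 → R
  i= 1: S-L =  7 → H
  i= 2: V-Q =  5 → F
  i= 3: Q-E = 12 → M
  i= 4: K-S = 18 → S
  i= 5: B-O = 13 → N
  i= 6: J-S = 17 → R
  i= 7: I-B =  7 → H
  i= 8: J-E =  5 → F
  i= 9: P-D = 12 → M
  i=10: Q-Y = 18 → S
  i=11: O-B = 13 → N
  i=12: X-G = 17 → R
  i=13: O-H =  7 → H
  shifts repeat with period 6: RHFMSN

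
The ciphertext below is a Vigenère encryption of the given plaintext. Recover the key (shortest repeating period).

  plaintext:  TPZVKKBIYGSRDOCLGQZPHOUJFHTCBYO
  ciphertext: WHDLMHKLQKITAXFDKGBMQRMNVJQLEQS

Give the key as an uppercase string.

DSEQCXJ

  i= 0: W-T =  3 → D
  i= 1: H-P = 18 → S
  i= 2: D-Z =  4 → E
  i= 3: L-V = 16 → Q
  i= 4: M-K =  2 → C
  i= 5: H-K = 23 → X
  i= 6: K-B =  9 → J
  i= 7: L-I =  3 → D
  i= 8: Q-Y = 18 → S
  i= 9: K-G =  4 → E
  i=10: I-S = 16 → Q
  i=11: T-R =  2 → C
  i=12: A-D = 23 → X
  i=13: X-O =  9 → J
  i=14: F-C =  3 → D
  i=15: D-L = 18 → S
  i=16: K-G =  4 → E
  i=17: G-Q = 16 → Q
  i=18: B-Z =  2 → C
  i=19: M-P = 23 → X
  i=20: Q-H =  9 → J
  i=21: R-O =  3 → D
  i=22: M-U = 18 → S
  i=23: N-J =  4 → E
  i=24: V-F = 16 → Q
  i=25: J-H =  2 → C
  i=26: Q-T = 23 → X
  i=27: L-C =  9 → J
  i=28: E-B =  3 → D
  i=29: Q-Y = 18 → S
  i=30: S-O =  4 → E
  shifts repeat with period 7: DSEQCXJ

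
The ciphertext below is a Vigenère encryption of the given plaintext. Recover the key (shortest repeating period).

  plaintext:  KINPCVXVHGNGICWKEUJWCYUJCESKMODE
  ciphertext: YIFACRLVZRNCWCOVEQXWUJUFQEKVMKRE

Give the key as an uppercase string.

  i= 0: Y-K = 14 → O
  i= 1: I-I =  0 → A
  i= 2: F-N = 18 → S
  i= 3: A-P = 11 → L
  i= 4: C-C =  0 → A
  i= 5: R-V = 22 → W
  i= 6: L-X = 14 → O
  i= 7: V-V =  0 → A
  i= 8: Z-H = 18 → S
  i= 9: R-G = 11 → L
  i=10: N-N =  0 → A
  i=11: C-G = 22 → W
  i=12: W-I = 14 → O
  i=13: C-C =  0 → A
  i=14: O-W = 18 → S
  i=15: V-K = 11 → L
  i=16: E-E =  0 → A
  i=17: Q-U = 22 → W
  i=18: X-J = 14 → O
  i=19: W-W =  0 → A
  i=20: U-C = 18 → S
  i=21: J-Y = 11 → L
  i=22: U-U =  0 → A
  i=23: F-J = 22 → W
  i=24: Q-C = 14 → O
  i=25: E-E =  0 → A
  i=26: K-S = 18 → S
  i=27: V-K = 11 → L
  i=28: M-M =  0 → A
  i=29: K-O = 22 → W
  i=30: R-D = 14 → O
  i=31: E-E =  0 → A
  shifts repeat with period 6: OASLAW

OASLAW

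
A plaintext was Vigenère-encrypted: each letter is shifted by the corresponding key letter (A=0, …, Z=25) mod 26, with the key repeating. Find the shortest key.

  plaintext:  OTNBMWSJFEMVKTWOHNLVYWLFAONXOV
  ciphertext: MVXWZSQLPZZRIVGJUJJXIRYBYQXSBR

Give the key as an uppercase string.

  i= 0: M-O = 24 → Y
  i= 1: V-T =  2 → C
  i= 2: X-N = 10 → K
  i= 3: W-B = 21 → V
  i= 4: Z-M = 13 → N
  i= 5: S-W = 22 → W
  i= 6: Q-S = 24 → Y
  i= 7: L-J =  2 → C
  i= 8: P-F = 10 → K
  i= 9: Z-E = 21 → V
  i=10: Z-M = 13 → N
  i=11: R-V = 22 → W
  i=12: I-K = 24 → Y
  i=13: V-T =  2 → C
  i=14: G-W = 10 → K
  i=15: J-O = 21 → V
  i=16: U-H = 13 → N
  i=17: J-N = 22 → W
  i=18: J-L = 24 → Y
  i=19: X-V =  2 → C
  i=20: I-Y = 10 → K
  i=21: R-W = 21 → V
  i=22: Y-L = 13 → N
  i=23: B-F = 22 → W
  i=24: Y-A = 24 → Y
  i=25: Q-O =  2 → C
  i=26: X-N = 10 → K
  i=27: S-X = 21 → V
  i=28: B-O = 13 → N
  i=29: R-V = 22 → W
  shifts repeat with period 6: YCKVNW

YCKVNW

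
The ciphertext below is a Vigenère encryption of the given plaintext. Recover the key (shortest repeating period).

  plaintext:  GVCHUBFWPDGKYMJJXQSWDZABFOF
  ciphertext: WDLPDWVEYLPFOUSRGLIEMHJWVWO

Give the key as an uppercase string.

QIJIJV

  i= 0: W-G = 16 → Q
  i= 1: D-V =  8 → I
  i= 2: L-C =  9 → J
  i= 3: P-H =  8 → I
  i= 4: D-U =  9 → J
  i= 5: W-B = 21 → V
  i= 6: V-F = 16 → Q
  i= 7: E-W =  8 → I
  i= 8: Y-P =  9 → J
  i= 9: L-D =  8 → I
  i=10: P-G =  9 → J
  i=11: F-K = 21 → V
  i=12: O-Y = 16 → Q
  i=13: U-M =  8 → I
  i=14: S-J =  9 → J
  i=15: R-J =  8 → I
  i=16: G-X =  9 → J
  i=17: L-Q = 21 → V
  i=18: I-S = 16 → Q
  i=19: E-W =  8 → I
  i=20: M-D =  9 → J
  i=21: H-Z =  8 → I
  i=22: J-A =  9 → J
  i=23: W-B = 21 → V
  i=24: V-F = 16 → Q
  i=25: W-O =  8 → I
  i=26: O-F =  9 → J
  shifts repeat with period 6: QIJIJV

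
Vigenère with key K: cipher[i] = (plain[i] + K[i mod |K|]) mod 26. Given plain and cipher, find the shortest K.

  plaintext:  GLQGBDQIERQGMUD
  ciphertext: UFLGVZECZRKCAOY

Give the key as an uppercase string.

OUVAUW

  i= 0: U-G = 14 → O
  i= 1: F-L = 20 → U
  i= 2: L-Q = 21 → V
  i= 3: G-G =  0 → A
  i= 4: V-B = 20 → U
  i= 5: Z-D = 22 → W
  i= 6: E-Q = 14 → O
  i= 7: C-I = 20 → U
  i= 8: Z-E = 21 → V
  i= 9: R-R =  0 → A
  i=10: K-Q = 20 → U
  i=11: C-G = 22 → W
  i=12: A-M = 14 → O
  i=13: O-U = 20 → U
  i=14: Y-D = 21 → V
  shifts repeat with period 6: OUVAUW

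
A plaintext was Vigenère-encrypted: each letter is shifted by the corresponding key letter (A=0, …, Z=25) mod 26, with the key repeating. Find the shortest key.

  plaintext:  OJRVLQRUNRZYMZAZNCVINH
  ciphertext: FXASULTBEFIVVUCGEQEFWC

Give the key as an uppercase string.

ROJXJVCH

  i= 0: F-O = 17 → R
  i= 1: X-J = 14 → O
  i= 2: A-R =  9 → J
  i= 3: S-V = 23 → X
  i= 4: U-L =  9 → J
  i= 5: L-Q = 21 → V
  i= 6: T-R =  2 → C
  i= 7: B-U =  7 → H
  i= 8: E-N = 17 → R
  i= 9: F-R = 14 → O
  i=10: I-Z =  9 → J
  i=11: V-Y = 23 → X
  i=12: V-M =  9 → J
  i=13: U-Z = 21 → V
  i=14: C-A =  2 → C
  i=15: G-Z =  7 → H
  i=16: E-N = 17 → R
  i=17: Q-C = 14 → O
  i=18: E-V =  9 → J
  i=19: F-I = 23 → X
  i=20: W-N =  9 → J
  i=21: C-H = 21 → V
  shifts repeat with period 8: ROJXJVCH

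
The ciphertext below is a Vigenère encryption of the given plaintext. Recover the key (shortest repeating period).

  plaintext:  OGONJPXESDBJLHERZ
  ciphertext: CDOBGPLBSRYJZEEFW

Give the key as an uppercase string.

OXA

  i= 0: C-O = 14 → O
  i= 1: D-G = 23 → X
  i= 2: O-O =  0 → A
  i= 3: B-N = 14 → O
  i= 4: G-J = 23 → X
  i= 5: P-P =  0 → A
  i= 6: L-X = 14 → O
  i= 7: B-E = 23 → X
  i= 8: S-S =  0 → A
  i= 9: R-D = 14 → O
  i=10: Y-B = 23 → X
  i=11: J-J =  0 → A
  i=12: Z-L = 14 → O
  i=13: E-H = 23 → X
  i=14: E-E =  0 → A
  i=15: F-R = 14 → O
  i=16: W-Z = 23 → X
  shifts repeat with period 3: OXA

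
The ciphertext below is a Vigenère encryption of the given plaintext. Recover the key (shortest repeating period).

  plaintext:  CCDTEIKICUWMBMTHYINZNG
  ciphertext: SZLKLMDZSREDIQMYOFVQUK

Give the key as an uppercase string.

QXIRHETR

  i= 0: S-C = 16 → Q
  i= 1: Z-C = 23 → X
  i= 2: L-D =  8 → I
  i= 3: K-T = 17 → R
  i= 4: L-E =  7 → H
  i= 5: M-I =  4 → E
  i= 6: D-K = 19 → T
  i= 7: Z-I = 17 → R
  i= 8: S-C = 16 → Q
  i= 9: R-U = 23 → X
  i=10: E-W =  8 → I
  i=11: D-M = 17 → R
  i=12: I-B =  7 → H
  i=13: Q-M =  4 → E
  i=14: M-T = 19 → T
  i=15: Y-H = 17 → R
  i=16: O-Y = 16 → Q
  i=17: F-I = 23 → X
  i=18: V-N =  8 → I
  i=19: Q-Z = 17 → R
  i=20: U-N =  7 → H
  i=21: K-G =  4 → E
  shifts repeat with period 8: QXIRHETR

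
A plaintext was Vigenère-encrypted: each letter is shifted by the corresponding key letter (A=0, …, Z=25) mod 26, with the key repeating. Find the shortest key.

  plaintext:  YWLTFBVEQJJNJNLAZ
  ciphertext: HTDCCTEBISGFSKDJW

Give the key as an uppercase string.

JXS

  i= 0: H-Y =  9 → J
  i= 1: T-W = 23 → X
  i= 2: D-L = 18 → S
  i= 3: C-T =  9 → J
  i= 4: C-F = 23 → X
  i= 5: T-B = 18 → S
  i= 6: E-V =  9 → J
  i= 7: B-E = 23 → X
  i= 8: I-Q = 18 → S
  i= 9: S-J =  9 → J
  i=10: G-J = 23 → X
  i=11: F-N = 18 → S
  i=12: S-J =  9 → J
  i=13: K-N = 23 → X
  i=14: D-L = 18 → S
  i=15: J-A =  9 → J
  i=16: W-Z = 23 → X
  shifts repeat with period 3: JXS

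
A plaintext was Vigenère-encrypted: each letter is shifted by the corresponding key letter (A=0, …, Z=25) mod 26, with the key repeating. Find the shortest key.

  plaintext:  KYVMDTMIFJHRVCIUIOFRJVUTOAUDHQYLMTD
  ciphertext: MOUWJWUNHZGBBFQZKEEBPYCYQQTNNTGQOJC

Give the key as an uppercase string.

CQZKGDIF

  i= 0: M-K =  2 → C
  i= 1: O-Y = 16 → Q
  i= 2: U-V = 25 → Z
  i= 3: W-M = 10 → K
  i= 4: J-D =  6 → G
  i= 5: W-T =  3 → D
  i= 6: U-M =  8 → I
  i= 7: N-I =  5 → F
  i= 8: H-F =  2 → C
  i= 9: Z-J = 16 → Q
  i=10: G-H = 25 → Z
  i=11: B-R = 10 → K
  i=12: B-V =  6 → G
  i=13: F-C =  3 → D
  i=14: Q-I =  8 → I
  i=15: Z-U =  5 → F
  i=16: K-I =  2 → C
  i=17: E-O = 16 → Q
  i=18: E-F = 25 → Z
  i=19: B-R = 10 → K
  i=20: P-J =  6 → G
  i=21: Y-V =  3 → D
  i=22: C-U =  8 → I
  i=23: Y-T =  5 → F
  i=24: Q-O =  2 → C
  i=25: Q-A = 16 → Q
  i=26: T-U = 25 → Z
  i=27: N-D = 10 → K
  i=28: N-H =  6 → G
  i=29: T-Q =  3 → D
  i=30: G-Y =  8 → I
  i=31: Q-L =  5 → F
  i=32: O-M =  2 → C
  i=33: J-T = 16 → Q
  i=34: C-D = 25 → Z
  shifts repeat with period 8: CQZKGDIF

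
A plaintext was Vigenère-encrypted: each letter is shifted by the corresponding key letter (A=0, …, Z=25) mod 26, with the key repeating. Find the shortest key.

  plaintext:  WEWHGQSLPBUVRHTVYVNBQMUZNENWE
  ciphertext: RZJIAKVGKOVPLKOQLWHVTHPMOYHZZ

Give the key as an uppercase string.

VVNBUUD

  i= 0: R-W = 21 → V
  i= 1: Z-E = 21 → V
  i= 2: J-W = 13 → N
  i= 3: I-H =  1 → B
  i= 4: A-G = 20 → U
  i= 5: K-Q = 20 → U
  i= 6: V-S =  3 → D
  i= 7: G-L = 21 → V
  i= 8: K-P = 21 → V
  i= 9: O-B = 13 → N
  i=10: V-U =  1 → B
  i=11: P-V = 20 → U
  i=12: L-R = 20 → U
  i=13: K-H =  3 → D
  i=14: O-T = 21 → V
  i=15: Q-V = 21 → V
  i=16: L-Y = 13 → N
  i=17: W-V =  1 → B
  i=18: H-N = 20 → U
  i=19: V-B = 20 → U
  i=20: T-Q =  3 → D
  i=21: H-M = 21 → V
  i=22: P-U = 21 → V
  i=23: M-Z = 13 → N
  i=24: O-N =  1 → B
  i=25: Y-E = 20 → U
  i=26: H-N = 20 → U
  i=27: Z-W =  3 → D
  i=28: Z-E = 21 → V
  shifts repeat with period 7: VVNBUUD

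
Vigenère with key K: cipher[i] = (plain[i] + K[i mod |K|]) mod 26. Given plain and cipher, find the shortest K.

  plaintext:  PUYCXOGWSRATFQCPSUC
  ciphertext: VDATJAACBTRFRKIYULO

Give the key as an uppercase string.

  i= 0: V-P =  6 → G
  i= 1: D-U =  9 → J
  i= 2: A-Y =  2 → C
  i= 3: T-C = 17 → R
  i= 4: J-X = 12 → M
  i= 5: A-O = 12 → M
  i= 6: A-G = 20 → U
  i= 7: C-W =  6 → G
  i= 8: B-S =  9 → J
  i= 9: T-R =  2 → C
  i=10: R-A = 17 → R
  i=11: F-T = 12 → M
  i=12: R-F = 12 → M
  i=13: K-Q = 20 → U
  i=14: I-C =  6 → G
  i=15: Y-P =  9 → J
  i=16: U-S =  2 → C
  i=17: L-U = 17 → R
  i=18: O-C = 12 → M
  shifts repeat with period 7: GJCRMMU

GJCRMMU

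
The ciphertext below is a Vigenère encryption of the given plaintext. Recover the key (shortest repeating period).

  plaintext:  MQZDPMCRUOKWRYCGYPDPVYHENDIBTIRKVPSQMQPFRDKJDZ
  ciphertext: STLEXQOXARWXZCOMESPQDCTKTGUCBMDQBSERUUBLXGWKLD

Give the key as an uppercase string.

GDMBIEMG

  i= 0: S-M =  6 → G
  i= 1: T-Q =  3 → D
  i= 2: L-Z = 12 → M
  i= 3: E-D =  1 → B
  i= 4: X-P =  8 → I
  i= 5: Q-M =  4 → E
  i= 6: O-C = 12 → M
  i= 7: X-R =  6 → G
  i= 8: A-U =  6 → G
  i= 9: R-O =  3 → D
  i=10: W-K = 12 → M
  i=11: X-W =  1 → B
  i=12: Z-R =  8 → I
  i=13: C-Y =  4 → E
  i=14: O-C = 12 → M
  i=15: M-G =  6 → G
  i=16: E-Y =  6 → G
  i=17: S-P =  3 → D
  i=18: P-D = 12 → M
  i=19: Q-P =  1 → B
  i=20: D-V =  8 → I
  i=21: C-Y =  4 → E
  i=22: T-H = 12 → M
  i=23: K-E =  6 → G
  i=24: T-N =  6 → G
  i=25: G-D =  3 → D
  i=26: U-I = 12 → M
  i=27: C-B =  1 → B
  i=28: B-T =  8 → I
  i=29: M-I =  4 → E
  i=30: D-R = 12 → M
  i=31: Q-K =  6 → G
  i=32: B-V =  6 → G
  i=33: S-P =  3 → D
  i=34: E-S = 12 → M
  i=35: R-Q =  1 → B
  i=36: U-M =  8 → I
  i=37: U-Q =  4 → E
  i=38: B-P = 12 → M
  i=39: L-F =  6 → G
  i=40: X-R =  6 → G
  i=41: G-D =  3 → D
  i=42: W-K = 12 → M
  i=43: K-J =  1 → B
  i=44: L-D =  8 → I
  i=45: D-Z =  4 → E
  shifts repeat with period 8: GDMBIEMG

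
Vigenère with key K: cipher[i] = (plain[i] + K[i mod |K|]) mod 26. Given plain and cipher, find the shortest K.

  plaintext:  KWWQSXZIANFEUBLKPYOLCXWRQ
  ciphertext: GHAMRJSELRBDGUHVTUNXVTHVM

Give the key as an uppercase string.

  i= 0: G-K = 22 → W
  i= 1: H-W = 11 → L
  i= 2: A-W =  4 → E
  i= 3: M-Q = 22 → W
  i= 4: R-S = 25 → Z
  i= 5: J-X = 12 → M
  i= 6: S-Z = 19 → T
  i= 7: E-I = 22 → W
  i= 8: L-A = 11 → L
  i= 9: R-N =  4 → E
  i=10: B-F = 22 → W
  i=11: D-E = 25 → Z
  i=12: G-U = 12 → M
  i=13: U-B = 19 → T
  i=14: H-L = 22 → W
  i=15: V-K = 11 → L
  i=16: T-P =  4 → E
  i=17: U-Y = 22 → W
  i=18: N-O = 25 → Z
  i=19: X-L = 12 → M
  i=20: V-C = 19 → T
  i=21: T-X = 22 → W
  i=22: H-W = 11 → L
  i=23: V-R =  4 → E
  i=24: M-Q = 22 → W
  shifts repeat with period 7: WLEWZMT

WLEWZMT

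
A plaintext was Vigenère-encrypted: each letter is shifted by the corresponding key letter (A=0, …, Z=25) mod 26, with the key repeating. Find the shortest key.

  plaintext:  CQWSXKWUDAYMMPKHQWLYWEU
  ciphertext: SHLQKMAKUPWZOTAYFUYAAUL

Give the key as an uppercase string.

  i= 0: S-C = 16 → Q
  i= 1: H-Q = 17 → R
  i= 2: L-W = 15 → P
  i= 3: Q-S = 24 → Y
  i= 4: K-X = 13 → N
  i= 5: M-K =  2 → C
  i= 6: A-W =  4 → E
  i= 7: K-U = 16 → Q
  i= 8: U-D = 17 → R
  i= 9: P-A = 15 → P
  i=10: W-Y = 24 → Y
  i=11: Z-M = 13 → N
  i=12: O-M =  2 → C
  i=13: T-P =  4 → E
  i=14: A-K = 16 → Q
  i=15: Y-H = 17 → R
  i=16: F-Q = 15 → P
  i=17: U-W = 24 → Y
  i=18: Y-L = 13 → N
  i=19: A-Y =  2 → C
  i=20: A-W =  4 → E
  i=21: U-E = 16 → Q
  i=22: L-U = 17 → R
  shifts repeat with period 7: QRPYNCE

QRPYNCE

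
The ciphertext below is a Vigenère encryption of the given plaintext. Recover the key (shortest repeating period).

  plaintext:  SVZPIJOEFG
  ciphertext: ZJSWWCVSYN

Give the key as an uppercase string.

  i= 0: Z-S =  7 → H
  i= 1: J-V = 14 → O
  i= 2: S-Z = 19 → T
  i= 3: W-P =  7 → H
  i= 4: W-I = 14 → O
  i= 5: C-J = 19 → T
  i= 6: V-O =  7 → H
  i= 7: S-E = 14 → O
  i= 8: Y-F = 19 → T
  i= 9: N-G =  7 → H
  shifts repeat with period 3: HOT

HOT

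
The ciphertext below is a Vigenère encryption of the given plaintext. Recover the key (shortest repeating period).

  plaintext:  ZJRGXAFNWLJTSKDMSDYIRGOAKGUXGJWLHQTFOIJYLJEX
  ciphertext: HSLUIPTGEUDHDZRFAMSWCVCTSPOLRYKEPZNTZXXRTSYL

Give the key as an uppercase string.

  i= 0: H-Z =  8 → I
  i= 1: S-J =  9 → J
  i= 2: L-R = 20 → U
  i= 3: U-G = 14 → O
  i= 4: I-X = 11 → L
  i= 5: P-A = 15 → P
  i= 6: T-F = 14 → O
  i= 7: G-N = 19 → T
  i= 8: E-W =  8 → I
  i= 9: U-L =  9 → J
  i=10: D-J = 20 → U
  i=11: H-T = 14 → O
  i=12: D-S = 11 → L
  i=13: Z-K = 15 → P
  i=14: R-D = 14 → O
  i=15: F-M = 19 → T
  i=16: A-S =  8 → I
  i=17: M-D =  9 → J
  i=18: S-Y = 20 → U
  i=19: W-I = 14 → O
  i=20: C-R = 11 → L
  i=21: V-G = 15 → P
  i=22: C-O = 14 → O
  i=23: T-A = 19 → T
  i=24: S-K =  8 → I
  i=25: P-G =  9 → J
  i=26: O-U = 20 → U
  i=27: L-X = 14 → O
  i=28: R-G = 11 → L
  i=29: Y-J = 15 → P
  i=30: K-W = 14 → O
  i=31: E-L = 19 → T
  i=32: P-H =  8 → I
  i=33: Z-Q =  9 → J
  i=34: N-T = 20 → U
  i=35: T-F = 14 → O
  i=36: Z-O = 11 → L
  i=37: X-I = 15 → P
  i=38: X-J = 14 → O
  i=39: R-Y = 19 → T
  i=40: T-L =  8 → I
  i=41: S-J =  9 → J
  i=42: Y-E = 20 → U
  i=43: L-X = 14 → O
  shifts repeat with period 8: IJUOLPOT

IJUOLPOT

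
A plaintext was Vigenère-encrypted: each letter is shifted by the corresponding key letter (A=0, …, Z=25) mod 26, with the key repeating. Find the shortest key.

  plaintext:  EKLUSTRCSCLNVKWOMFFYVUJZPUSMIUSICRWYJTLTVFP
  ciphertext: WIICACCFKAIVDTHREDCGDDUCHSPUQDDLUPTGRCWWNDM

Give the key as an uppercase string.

  i= 0: W-E = 18 → S
  i= 1: I-K = 24 → Y
  i= 2: I-L = 23 → X
  i= 3: C-U =  8 → I
  i= 4: A-S =  8 → I
  i= 5: C-T =  9 → J
  i= 6: C-R = 11 → L
  i= 7: F-C =  3 → D
  i= 8: K-S = 18 → S
  i= 9: A-C = 24 → Y
  i=10: I-L = 23 → X
  i=11: V-N =  8 → I
  i=12: D-V =  8 → I
  i=13: T-K =  9 → J
  i=14: H-W = 11 → L
  i=15: R-O =  3 → D
  i=16: E-M = 18 → S
  i=17: D-F = 24 → Y
  i=18: C-F = 23 → X
  i=19: G-Y =  8 → I
  i=20: D-V =  8 → I
  i=21: D-U =  9 → J
  i=22: U-J = 11 → L
  i=23: C-Z =  3 → D
  i=24: H-P = 18 → S
  i=25: S-U = 24 → Y
  i=26: P-S = 23 → X
  i=27: U-M =  8 → I
  i=28: Q-I =  8 → I
  i=29: D-U =  9 → J
  i=30: D-S = 11 → L
  i=31: L-I =  3 → D
  i=32: U-C = 18 → S
  i=33: P-R = 24 → Y
  i=34: T-W = 23 → X
  i=35: G-Y =  8 → I
  i=36: R-J =  8 → I
  i=37: C-T =  9 → J
  i=38: W-L = 11 → L
  i=39: W-T =  3 → D
  i=40: N-V = 18 → S
  i=41: D-F = 24 → Y
  i=42: M-P = 23 → X
  shifts repeat with period 8: SYXIIJLD

SYXIIJLD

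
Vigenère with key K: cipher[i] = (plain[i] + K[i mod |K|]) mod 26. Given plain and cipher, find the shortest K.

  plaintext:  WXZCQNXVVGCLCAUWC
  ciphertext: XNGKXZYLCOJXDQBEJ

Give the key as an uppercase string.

BQHIHM

  i= 0: X-W =  1 → B
  i= 1: N-X = 16 → Q
  i= 2: G-Z =  7 → H
  i= 3: K-C =  8 → I
  i= 4: X-Q =  7 → H
  i= 5: Z-N = 12 → M
  i= 6: Y-X =  1 → B
  i= 7: L-V = 16 → Q
  i= 8: C-V =  7 → H
  i= 9: O-G =  8 → I
  i=10: J-C =  7 → H
  i=11: X-L = 12 → M
  i=12: D-C =  1 → B
  i=13: Q-A = 16 → Q
  i=14: B-U =  7 → H
  i=15: E-W =  8 → I
  i=16: J-C =  7 → H
  shifts repeat with period 6: BQHIHM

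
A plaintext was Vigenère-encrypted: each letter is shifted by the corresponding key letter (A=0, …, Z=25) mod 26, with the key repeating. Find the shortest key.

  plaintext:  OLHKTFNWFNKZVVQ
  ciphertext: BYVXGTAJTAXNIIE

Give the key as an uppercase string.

  i= 0: B-O = 13 → N
  i= 1: Y-L = 13 → N
  i= 2: V-H = 14 → O
  i= 3: X-K = 13 → N
  i= 4: G-T = 13 → N
  i= 5: T-F = 14 → O
  i= 6: A-N = 13 → N
  i= 7: J-W = 13 → N
  i= 8: T-F = 14 → O
  i= 9: A-N = 13 → N
  i=10: X-K = 13 → N
  i=11: N-Z = 14 → O
  i=12: I-V = 13 → N
  i=13: I-V = 13 → N
  i=14: E-Q = 14 → O
  shifts repeat with period 3: NNO

NNO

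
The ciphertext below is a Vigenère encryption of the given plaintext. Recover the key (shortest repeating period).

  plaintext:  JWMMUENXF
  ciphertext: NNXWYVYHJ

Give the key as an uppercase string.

  i= 0: N-J =  4 → E
  i= 1: N-W = 17 → R
  i= 2: X-M = 11 → L
  i= 3: W-M = 10 → K
  i= 4: Y-U =  4 → E
  i= 5: V-E = 17 → R
  i= 6: Y-N = 11 → L
  i= 7: H-X = 10 → K
  i= 8: J-F =  4 → E
  shifts repeat with period 4: ERLK

ERLK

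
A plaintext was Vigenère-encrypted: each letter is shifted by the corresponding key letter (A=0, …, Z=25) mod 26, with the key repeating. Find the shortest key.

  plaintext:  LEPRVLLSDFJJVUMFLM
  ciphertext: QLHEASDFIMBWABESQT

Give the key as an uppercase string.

  i= 0: Q-L =  5 → F
  i= 1: L-E =  7 → H
  i= 2: H-P = 18 → S
  i= 3: E-R = 13 → N
  i= 4: A-V =  5 → F
  i= 5: S-L =  7 → H
  i= 6: D-L = 18 → S
  i= 7: F-S = 13 → N
  i= 8: I-D =  5 → F
  i= 9: M-F =  7 → H
  i=10: B-J = 18 → S
  i=11: W-J = 13 → N
  i=12: A-V =  5 → F
  i=13: B-U =  7 → H
  i=14: E-M = 18 → S
  i=15: S-F = 13 → N
  i=16: Q-L =  5 → F
  i=17: T-M =  7 → H
  shifts repeat with period 4: FHSN

FHSN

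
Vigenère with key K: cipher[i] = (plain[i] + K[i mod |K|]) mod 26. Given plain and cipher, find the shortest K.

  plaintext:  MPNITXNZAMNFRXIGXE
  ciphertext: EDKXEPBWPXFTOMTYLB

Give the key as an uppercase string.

SOXPL

  i= 0: E-M = 18 → S
  i= 1: D-P = 14 → O
  i= 2: K-N = 23 → X
  i= 3: X-I = 15 → P
  i= 4: E-T = 11 → L
  i= 5: P-X = 18 → S
  i= 6: B-N = 14 → O
  i= 7: W-Z = 23 → X
  i= 8: P-A = 15 → P
  i= 9: X-M = 11 → L
  i=10: F-N = 18 → S
  i=11: T-F = 14 → O
  i=12: O-R = 23 → X
  i=13: M-X = 15 → P
  i=14: T-I = 11 → L
  i=15: Y-G = 18 → S
  i=16: L-X = 14 → O
  i=17: B-E = 23 → X
  shifts repeat with period 5: SOXPL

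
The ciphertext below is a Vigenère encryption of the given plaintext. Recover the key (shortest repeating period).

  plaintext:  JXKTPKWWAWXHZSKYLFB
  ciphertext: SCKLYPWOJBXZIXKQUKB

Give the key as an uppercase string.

JFAS

  i= 0: S-J =  9 → J
  i= 1: C-X =  5 → F
  i= 2: K-K =  0 → A
  i= 3: L-T = 18 → S
  i= 4: Y-P =  9 → J
  i= 5: P-K =  5 → F
  i= 6: W-W =  0 → A
  i= 7: O-W = 18 → S
  i= 8: J-A =  9 → J
  i= 9: B-W =  5 → F
  i=10: X-X =  0 → A
  i=11: Z-H = 18 → S
  i=12: I-Z =  9 → J
  i=13: X-S =  5 → F
  i=14: K-K =  0 → A
  i=15: Q-Y = 18 → S
  i=16: U-L =  9 → J
  i=17: K-F =  5 → F
  i=18: B-B =  0 → A
  shifts repeat with period 4: JFAS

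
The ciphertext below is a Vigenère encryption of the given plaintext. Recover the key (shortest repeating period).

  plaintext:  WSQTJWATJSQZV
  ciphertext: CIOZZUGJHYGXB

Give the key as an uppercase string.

  i= 0: C-W =  6 → G
  i= 1: I-S = 16 → Q
  i= 2: O-Q = 24 → Y
  i= 3: Z-T =  6 → G
  i= 4: Z-J = 16 → Q
  i= 5: U-W = 24 → Y
  i= 6: G-A =  6 → G
  i= 7: J-T = 16 → Q
  i= 8: H-J = 24 → Y
  i= 9: Y-S =  6 → G
  i=10: G-Q = 16 → Q
  i=11: X-Z = 24 → Y
  i=12: B-V =  6 → G
  shifts repeat with period 3: GQY

GQY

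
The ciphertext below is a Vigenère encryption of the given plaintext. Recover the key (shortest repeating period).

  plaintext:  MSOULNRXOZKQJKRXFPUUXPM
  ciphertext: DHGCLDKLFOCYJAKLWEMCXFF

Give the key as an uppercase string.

RPSIAQTO

  i= 0: D-M = 17 → R
  i= 1: H-S = 15 → P
  i= 2: G-O = 18 → S
  i= 3: C-U =  8 → I
  i= 4: L-L =  0 → A
  i= 5: D-N = 16 → Q
  i= 6: K-R = 19 → T
  i= 7: L-X = 14 → O
  i= 8: F-O = 17 → R
  i= 9: O-Z = 15 → P
  i=10: C-K = 18 → S
  i=11: Y-Q =  8 → I
  i=12: J-J =  0 → A
  i=13: A-K = 16 → Q
  i=14: K-R = 19 → T
  i=15: L-X = 14 → O
  i=16: W-F = 17 → R
  i=17: E-P = 15 → P
  i=18: M-U = 18 → S
  i=19: C-U =  8 → I
  i=20: X-X =  0 → A
  i=21: F-P = 16 → Q
  i=22: F-M = 19 → T
  shifts repeat with period 8: RPSIAQTO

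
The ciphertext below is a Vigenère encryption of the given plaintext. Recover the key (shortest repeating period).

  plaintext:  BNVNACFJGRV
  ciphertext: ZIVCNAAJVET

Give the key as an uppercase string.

YVAPN

  i= 0: Z-B = 24 → Y
  i= 1: I-N = 21 → V
  i= 2: V-V =  0 → A
  i= 3: C-N = 15 → P
  i= 4: N-A = 13 → N
  i= 5: A-C = 24 → Y
  i= 6: A-F = 21 → V
  i= 7: J-J =  0 → A
  i= 8: V-G = 15 → P
  i= 9: E-R = 13 → N
  i=10: T-V = 24 → Y
  shifts repeat with period 5: YVAPN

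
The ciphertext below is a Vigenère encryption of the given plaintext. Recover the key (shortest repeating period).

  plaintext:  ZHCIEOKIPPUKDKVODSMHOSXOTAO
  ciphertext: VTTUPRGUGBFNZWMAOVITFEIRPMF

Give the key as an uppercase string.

WMRMLD

  i= 0: V-Z = 22 → W
  i= 1: T-H = 12 → M
  i= 2: T-C = 17 → R
  i= 3: U-I = 12 → M
  i= 4: P-E = 11 → L
  i= 5: R-O =  3 → D
  i= 6: G-K = 22 → W
  i= 7: U-I = 12 → M
  i= 8: G-P = 17 → R
  i= 9: B-P = 12 → M
  i=10: F-U = 11 → L
  i=11: N-K =  3 → D
  i=12: Z-D = 22 → W
  i=13: W-K = 12 → M
  i=14: M-V = 17 → R
  i=15: A-O = 12 → M
  i=16: O-D = 11 → L
  i=17: V-S =  3 → D
  i=18: I-M = 22 → W
  i=19: T-H = 12 → M
  i=20: F-O = 17 → R
  i=21: E-S = 12 → M
  i=22: I-X = 11 → L
  i=23: R-O =  3 → D
  i=24: P-T = 22 → W
  i=25: M-A = 12 → M
  i=26: F-O = 17 → R
  shifts repeat with period 6: WMRMLD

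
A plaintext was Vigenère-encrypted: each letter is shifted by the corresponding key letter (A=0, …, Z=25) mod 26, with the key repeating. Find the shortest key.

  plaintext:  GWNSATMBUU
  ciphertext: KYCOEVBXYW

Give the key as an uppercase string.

  i= 0: K-G =  4 → E
  i= 1: Y-W =  2 → C
  i= 2: C-N = 15 → P
  i= 3: O-S = 22 → W
  i= 4: E-A =  4 → E
  i= 5: V-T =  2 → C
  i= 6: B-M = 15 → P
  i= 7: X-B = 22 → W
  i= 8: Y-U =  4 → E
  i= 9: W-U =  2 → C
  shifts repeat with period 4: ECPW

ECPW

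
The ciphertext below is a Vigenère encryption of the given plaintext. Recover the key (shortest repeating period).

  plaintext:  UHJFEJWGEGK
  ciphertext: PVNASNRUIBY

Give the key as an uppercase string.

  i= 0: P-U = 21 → V
  i= 1: V-H = 14 → O
  i= 2: N-J =  4 → E
  i= 3: A-F = 21 → V
  i= 4: S-E = 14 → O
  i= 5: N-J =  4 → E
  i= 6: R-W = 21 → V
  i= 7: U-G = 14 → O
  i= 8: I-E =  4 → E
  i= 9: B-G = 21 → V
  i=10: Y-K = 14 → O
  shifts repeat with period 3: VOE

VOE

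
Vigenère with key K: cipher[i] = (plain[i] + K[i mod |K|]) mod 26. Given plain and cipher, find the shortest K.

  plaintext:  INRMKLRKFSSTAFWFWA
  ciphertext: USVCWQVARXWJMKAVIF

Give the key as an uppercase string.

MFEQ

  i= 0: U-I = 12 → M
  i= 1: S-N =  5 → F
  i= 2: V-R =  4 → E
  i= 3: C-M = 16 → Q
  i= 4: W-K = 12 → M
  i= 5: Q-L =  5 → F
  i= 6: V-R =  4 → E
  i= 7: A-K = 16 → Q
  i= 8: R-F = 12 → M
  i= 9: X-S =  5 → F
  i=10: W-S =  4 → E
  i=11: J-T = 16 → Q
  i=12: M-A = 12 → M
  i=13: K-F =  5 → F
  i=14: A-W =  4 → E
  i=15: V-F = 16 → Q
  i=16: I-W = 12 → M
  i=17: F-A =  5 → F
  shifts repeat with period 4: MFEQ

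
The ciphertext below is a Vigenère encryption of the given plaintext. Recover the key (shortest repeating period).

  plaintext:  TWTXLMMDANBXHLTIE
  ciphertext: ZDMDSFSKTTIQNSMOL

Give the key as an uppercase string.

GHT

  i= 0: Z-T =  6 → G
  i= 1: D-W =  7 → H
  i= 2: M-T = 19 → T
  i= 3: D-X =  6 → G
  i= 4: S-L =  7 → H
  i= 5: F-M = 19 → T
  i= 6: S-M =  6 → G
  i= 7: K-D =  7 → H
  i= 8: T-A = 19 → T
  i= 9: T-N =  6 → G
  i=10: I-B =  7 → H
  i=11: Q-X = 19 → T
  i=12: N-H =  6 → G
  i=13: S-L =  7 → H
  i=14: M-T = 19 → T
  i=15: O-I =  6 → G
  i=16: L-E =  7 → H
  shifts repeat with period 3: GHT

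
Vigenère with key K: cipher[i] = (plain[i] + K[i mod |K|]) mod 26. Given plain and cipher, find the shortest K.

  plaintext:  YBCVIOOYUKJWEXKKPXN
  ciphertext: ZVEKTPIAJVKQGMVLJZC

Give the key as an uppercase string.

  i= 0: Z-Y =  1 → B
  i= 1: V-B = 20 → U
  i= 2: E-C =  2 → C
  i= 3: K-V = 15 → P
  i= 4: T-I = 11 → L
  i= 5: P-O =  1 → B
  i= 6: I-O = 20 → U
  i= 7: A-Y =  2 → C
  i= 8: J-U = 15 → P
  i= 9: V-K = 11 → L
  i=10: K-J =  1 → B
  i=11: Q-W = 20 → U
  i=12: G-E =  2 → C
  i=13: M-X = 15 → P
  i=14: V-K = 11 → L
  i=15: L-K =  1 → B
  i=16: J-P = 20 → U
  i=17: Z-X =  2 → C
  i=18: C-N = 15 → P
  shifts repeat with period 5: BUCPL

BUCPL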